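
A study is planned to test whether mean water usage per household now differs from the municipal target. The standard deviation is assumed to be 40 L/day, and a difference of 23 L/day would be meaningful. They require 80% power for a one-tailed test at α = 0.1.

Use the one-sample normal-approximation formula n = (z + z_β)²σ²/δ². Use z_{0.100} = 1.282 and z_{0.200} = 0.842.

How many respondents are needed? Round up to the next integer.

n = 14

n = (z_α + z_β)² · σ² / δ²
  = (1.282 + 0.842)² · 40² / 23²
  = 4.5114 · 1600 / 529
  = 13.64
Round up → n = 14.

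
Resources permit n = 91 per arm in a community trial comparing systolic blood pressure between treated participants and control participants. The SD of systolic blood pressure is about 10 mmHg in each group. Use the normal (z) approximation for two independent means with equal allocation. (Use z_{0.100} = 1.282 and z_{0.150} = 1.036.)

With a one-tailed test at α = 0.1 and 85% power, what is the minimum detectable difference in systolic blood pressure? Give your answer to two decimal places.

δ = (z_α + z_β) · √((σ₁²+σ₂²)/n)
  = (1.282 + 1.036) · √(200/91)
  = 2.318 · √2.1978
  = 2.318 · 1.4825
  = 3.4364

Minimum detectable difference ≈ 3.44 mmHg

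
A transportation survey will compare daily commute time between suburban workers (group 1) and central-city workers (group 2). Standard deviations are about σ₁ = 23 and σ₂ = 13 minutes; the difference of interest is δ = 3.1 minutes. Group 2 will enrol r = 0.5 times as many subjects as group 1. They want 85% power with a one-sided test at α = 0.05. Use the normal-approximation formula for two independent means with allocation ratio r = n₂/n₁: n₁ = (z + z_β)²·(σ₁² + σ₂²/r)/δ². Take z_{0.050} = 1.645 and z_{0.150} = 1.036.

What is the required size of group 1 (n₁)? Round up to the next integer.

n₁ = 649

n₁ = (z_α + z_β)² · (σ₁² + σ₂²/r) / δ²
   = (1.645 + 1.036)² · (23² + 13²/0.5) / 3.1²
   = 7.1878 · (529 + 338) / 9.61
   = 7.1878 · 867 / 9.61
   = 648.47
Round up → n₁ = 649; n₂ = r·n₁ = 0.5 × 649 = 325.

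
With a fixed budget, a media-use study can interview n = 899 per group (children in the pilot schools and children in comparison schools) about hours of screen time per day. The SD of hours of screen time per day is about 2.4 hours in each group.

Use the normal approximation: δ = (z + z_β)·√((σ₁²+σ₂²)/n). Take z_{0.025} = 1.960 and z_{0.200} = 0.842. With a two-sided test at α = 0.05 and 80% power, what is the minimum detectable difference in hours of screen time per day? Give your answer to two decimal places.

δ = (z_{α/2} + z_β) · √((σ₁²+σ₂²)/n)
  = (1.960 + 0.842) · √(11.52/899)
  = 2.802 · √0.01281
  = 2.802 · 0.1132
  = 0.3172

Minimum detectable difference ≈ 0.32 hours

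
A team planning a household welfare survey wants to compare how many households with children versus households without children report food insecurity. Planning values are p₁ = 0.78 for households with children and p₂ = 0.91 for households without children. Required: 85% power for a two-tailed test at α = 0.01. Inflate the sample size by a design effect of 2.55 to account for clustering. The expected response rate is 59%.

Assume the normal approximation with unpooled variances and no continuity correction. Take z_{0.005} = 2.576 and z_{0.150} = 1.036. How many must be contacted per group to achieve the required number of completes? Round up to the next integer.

n = 846 per group

n = (z_{α/2} + z_β)² · [p₁(1−p₁) + p₂(1−p₂)] / (p₁ − p₂)²
  = (2.576 + 1.036)² · (0.78·0.22 + 0.91·0.09) / (-0.13)²
  = (3.612)² · (0.1716 + 0.0819) / 0.0169
  = 13.0465 · 0.2535 / 0.0169
  = 195.70
Design effect: 2.55 × 195.70 = 499.03.
Adjust for 59% response: 499.03 / 0.59 = 845.81.
Round up → n = 846 per group.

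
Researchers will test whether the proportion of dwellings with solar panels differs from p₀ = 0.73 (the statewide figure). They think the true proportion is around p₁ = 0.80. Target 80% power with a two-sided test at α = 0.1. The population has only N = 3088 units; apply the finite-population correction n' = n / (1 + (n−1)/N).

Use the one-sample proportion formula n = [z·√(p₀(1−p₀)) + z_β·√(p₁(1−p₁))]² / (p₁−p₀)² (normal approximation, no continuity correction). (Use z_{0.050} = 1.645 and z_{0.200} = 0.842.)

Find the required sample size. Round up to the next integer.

n = 217

n = [z_{α/2}·√(p₀q₀) + z_β·√(p₁q₁)]² / (p₁ − p₀)²
  = [1.645·√(0.73·0.27) + 0.842·√(0.80·0.20)]² / (0.07)²
  = [1.645·0.4440 + 0.842·0.4000]² / 0.0049
  = [1.0671]² / 0.0049
  = 232.39
Finite-population correction (N = 3088): 232.39 / (1 + (232.39 − 1)/3088) = 216.19.
Round up → n = 217.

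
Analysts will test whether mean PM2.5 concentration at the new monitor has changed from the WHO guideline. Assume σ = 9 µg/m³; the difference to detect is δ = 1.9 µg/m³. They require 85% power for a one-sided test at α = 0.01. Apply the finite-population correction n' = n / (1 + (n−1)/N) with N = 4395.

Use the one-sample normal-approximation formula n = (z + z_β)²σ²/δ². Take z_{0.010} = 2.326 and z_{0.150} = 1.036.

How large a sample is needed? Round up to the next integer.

n = (z_α + z_β)² · σ² / δ²
  = (2.326 + 1.036)² · 9² / 1.9²
  = 11.3030 · 81 / 3.61
  = 253.61
Finite-population correction (N = 4395): 253.61 / (1 + (253.61 − 1)/4395) = 239.83.
Round up → n = 240.

n = 240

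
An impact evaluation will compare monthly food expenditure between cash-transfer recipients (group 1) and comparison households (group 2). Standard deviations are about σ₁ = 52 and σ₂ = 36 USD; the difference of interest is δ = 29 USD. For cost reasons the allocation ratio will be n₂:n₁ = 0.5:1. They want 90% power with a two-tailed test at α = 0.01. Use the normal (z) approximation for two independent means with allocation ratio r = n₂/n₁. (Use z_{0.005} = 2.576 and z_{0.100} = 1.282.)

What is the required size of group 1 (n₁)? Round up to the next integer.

n₁ = (z_{α/2} + z_β)² · (σ₁² + σ₂²/r) / δ²
   = (2.576 + 1.282)² · (52² + 36²/0.5) / 29²
   = 14.8842 · (2704 + 2592) / 841
   = 14.8842 · 5296 / 841
   = 93.73
Round up → n₁ = 94; n₂ = r·n₁ = 0.5 × 94 = 47.

n₁ = 94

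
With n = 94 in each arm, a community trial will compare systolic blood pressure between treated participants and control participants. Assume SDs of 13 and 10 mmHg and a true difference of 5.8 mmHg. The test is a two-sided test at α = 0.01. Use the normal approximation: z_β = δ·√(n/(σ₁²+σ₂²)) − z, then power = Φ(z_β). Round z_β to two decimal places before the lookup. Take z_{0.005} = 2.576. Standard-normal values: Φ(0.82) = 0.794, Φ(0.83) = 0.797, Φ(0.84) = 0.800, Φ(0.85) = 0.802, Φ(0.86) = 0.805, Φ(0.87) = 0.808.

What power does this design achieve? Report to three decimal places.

z_β = δ·√(n/(σ₁²+σ₂²)) − z_{α/2}
    = 5.8 · √(94/269) − 2.576
    = 5.8 · 0.59114 − 2.576
    = 3.4286 − 2.576 = 0.8526 → 0.85
Power = Φ(0.85) = 0.802.

Power ≈ 0.802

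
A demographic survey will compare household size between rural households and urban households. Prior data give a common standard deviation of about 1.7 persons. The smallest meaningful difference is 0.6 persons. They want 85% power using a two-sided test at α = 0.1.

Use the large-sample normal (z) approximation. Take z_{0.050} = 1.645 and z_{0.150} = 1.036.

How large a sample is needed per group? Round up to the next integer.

n = 116 per group

n = (z_{α/2} + z_β)² · (σ₁² + σ₂²) / δ²
  = (1.645 + 1.036)² · (2·1.7² = 5.78) / 0.6²
  = 7.1878 · 5.78 / 0.36
  = 115.40
Round up → n = 116 per group.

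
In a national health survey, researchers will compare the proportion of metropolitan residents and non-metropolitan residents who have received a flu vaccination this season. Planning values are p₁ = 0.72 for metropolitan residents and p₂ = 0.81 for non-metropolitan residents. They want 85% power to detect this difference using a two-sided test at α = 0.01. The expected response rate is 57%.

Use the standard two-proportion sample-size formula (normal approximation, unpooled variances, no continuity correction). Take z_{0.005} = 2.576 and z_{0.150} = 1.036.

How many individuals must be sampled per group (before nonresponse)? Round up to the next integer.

n = (z_{α/2} + z_β)² · [p₁(1−p₁) + p₂(1−p₂)] / (p₁ − p₂)²
  = (2.576 + 1.036)² · (0.72·0.28 + 0.81·0.19) / (-0.09)²
  = (3.612)² · (0.2016 + 0.1539) / 0.0081
  = 13.0465 · 0.3555 / 0.0081
  = 572.60
Adjust for 57% response: 572.60 / 0.57 = 1004.56.
Round up → n = 1005 per group.

n = 1005 per group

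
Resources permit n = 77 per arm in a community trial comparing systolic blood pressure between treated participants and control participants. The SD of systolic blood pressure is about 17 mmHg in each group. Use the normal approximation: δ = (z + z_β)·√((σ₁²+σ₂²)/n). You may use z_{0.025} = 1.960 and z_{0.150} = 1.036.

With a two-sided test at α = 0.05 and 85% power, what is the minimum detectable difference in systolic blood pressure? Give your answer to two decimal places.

Minimum detectable difference ≈ 8.21 mmHg

δ = (z_{α/2} + z_β) · √((σ₁²+σ₂²)/n)
  = (1.960 + 1.036) · √(578/77)
  = 2.996 · √7.5065
  = 2.996 · 2.7398
  = 8.2084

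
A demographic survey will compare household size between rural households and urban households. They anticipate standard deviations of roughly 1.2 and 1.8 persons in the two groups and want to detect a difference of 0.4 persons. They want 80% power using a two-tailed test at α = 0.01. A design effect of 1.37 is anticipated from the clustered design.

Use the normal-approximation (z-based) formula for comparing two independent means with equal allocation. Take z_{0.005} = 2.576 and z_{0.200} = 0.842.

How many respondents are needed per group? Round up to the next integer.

n = 469 per group

n = (z_{α/2} + z_β)² · (σ₁² + σ₂²) / δ²
  = (2.576 + 0.842)² · (1.2² + 1.8² = 4.68) / 0.4²
  = 11.6827 · 4.68 / 0.16
  = 341.72
Design effect: 1.37 × 341.72 = 468.16.
Round up → n = 469 per group.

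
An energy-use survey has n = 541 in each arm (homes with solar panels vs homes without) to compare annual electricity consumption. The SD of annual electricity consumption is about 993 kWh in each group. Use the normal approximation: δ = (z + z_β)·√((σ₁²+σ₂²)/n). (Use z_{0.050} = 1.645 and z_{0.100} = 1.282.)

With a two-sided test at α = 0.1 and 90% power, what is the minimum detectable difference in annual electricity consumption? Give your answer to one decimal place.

Minimum detectable difference ≈ 176.7 kWh

δ = (z_{α/2} + z_β) · √((σ₁²+σ₂²)/n)
  = (1.645 + 1.282) · √(1972098/541)
  = 2.927 · √3645.3
  = 2.927 · 60.3762
  = 176.7211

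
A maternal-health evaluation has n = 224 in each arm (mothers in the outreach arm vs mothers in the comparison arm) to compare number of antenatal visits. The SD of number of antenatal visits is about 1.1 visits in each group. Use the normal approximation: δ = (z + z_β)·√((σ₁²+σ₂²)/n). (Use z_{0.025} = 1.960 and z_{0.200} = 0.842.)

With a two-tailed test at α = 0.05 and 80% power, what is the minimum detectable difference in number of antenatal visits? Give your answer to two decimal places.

Minimum detectable difference ≈ 0.29 visits

δ = (z_{α/2} + z_β) · √((σ₁²+σ₂²)/n)
  = (1.960 + 0.842) · √(2.42/224)
  = 2.802 · √0.0108
  = 2.802 · 0.1039
  = 0.2912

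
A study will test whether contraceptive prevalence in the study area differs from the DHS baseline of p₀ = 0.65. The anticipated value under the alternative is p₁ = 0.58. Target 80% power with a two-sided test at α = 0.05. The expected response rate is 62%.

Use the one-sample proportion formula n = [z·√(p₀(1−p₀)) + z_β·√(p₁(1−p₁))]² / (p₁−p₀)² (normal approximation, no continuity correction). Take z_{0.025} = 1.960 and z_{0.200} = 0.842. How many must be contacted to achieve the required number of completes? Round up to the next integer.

n = 601

n = [z_{α/2}·√(p₀q₀) + z_β·√(p₁q₁)]² / (p₁ − p₀)²
  = [1.960·√(0.65·0.35) + 0.842·√(0.58·0.42)]² / (-0.07)²
  = [1.960·0.4770 + 0.842·0.4936]² / 0.0049
  = [1.3504]² / 0.0049
  = 372.18
Adjust for 62% response: 372.18 / 0.62 = 600.29.
Round up → n = 601.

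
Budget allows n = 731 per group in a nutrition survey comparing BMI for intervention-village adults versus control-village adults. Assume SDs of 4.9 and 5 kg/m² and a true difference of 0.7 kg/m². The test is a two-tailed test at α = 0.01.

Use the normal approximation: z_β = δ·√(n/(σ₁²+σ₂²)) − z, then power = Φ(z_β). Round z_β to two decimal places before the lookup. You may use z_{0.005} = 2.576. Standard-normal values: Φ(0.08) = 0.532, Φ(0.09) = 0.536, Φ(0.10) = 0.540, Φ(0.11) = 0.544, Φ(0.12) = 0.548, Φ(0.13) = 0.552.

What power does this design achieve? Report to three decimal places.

z_β = δ·√(n/(σ₁²+σ₂²)) − z_{α/2}
    = 0.7 · √(731/49.01) − 2.576
    = 0.7 · 3.86204 − 2.576
    = 2.7034 − 2.576 = 0.1274 → 0.13
Power = Φ(0.13) = 0.552.

Power ≈ 0.552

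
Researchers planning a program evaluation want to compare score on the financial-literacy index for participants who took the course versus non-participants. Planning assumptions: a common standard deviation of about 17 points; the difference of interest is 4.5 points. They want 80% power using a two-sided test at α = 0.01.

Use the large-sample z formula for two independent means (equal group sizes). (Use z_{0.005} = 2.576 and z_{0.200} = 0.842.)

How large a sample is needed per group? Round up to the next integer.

n = (z_{α/2} + z_β)² · (σ₁² + σ₂²) / δ²
  = (2.576 + 0.842)² · (2·17² = 578) / 4.5²
  = 11.6827 · 578 / 20.25
  = 333.46
Round up → n = 334 per group.

n = 334 per group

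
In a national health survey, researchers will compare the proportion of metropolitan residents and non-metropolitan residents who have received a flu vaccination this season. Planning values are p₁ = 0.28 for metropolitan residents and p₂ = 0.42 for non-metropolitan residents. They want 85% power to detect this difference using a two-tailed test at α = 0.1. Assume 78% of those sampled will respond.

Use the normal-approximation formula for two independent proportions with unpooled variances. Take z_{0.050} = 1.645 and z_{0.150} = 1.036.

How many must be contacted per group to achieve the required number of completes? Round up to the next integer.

n = 210 per group

n = (z_{α/2} + z_β)² · [p₁(1−p₁) + p₂(1−p₂)] / (p₁ − p₂)²
  = (1.645 + 1.036)² · (0.28·0.72 + 0.42·0.58) / (-0.14)²
  = (2.681)² · (0.2016 + 0.2436) / 0.0196
  = 7.1878 · 0.4452 / 0.0196
  = 163.26
Adjust for 78% response: 163.26 / 0.78 = 209.31.
Round up → n = 210 per group.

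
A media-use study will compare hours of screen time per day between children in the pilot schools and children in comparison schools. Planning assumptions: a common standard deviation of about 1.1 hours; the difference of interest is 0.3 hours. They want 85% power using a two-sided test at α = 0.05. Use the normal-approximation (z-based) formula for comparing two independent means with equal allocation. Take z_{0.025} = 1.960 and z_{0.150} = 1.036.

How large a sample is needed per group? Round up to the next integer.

n = (z_{α/2} + z_β)² · (σ₁² + σ₂²) / δ²
  = (1.960 + 1.036)² · (2·1.1² = 2.42) / 0.3²
  = 8.9760 · 2.42 / 0.09
  = 241.36
Round up → n = 242 per group.

n = 242 per group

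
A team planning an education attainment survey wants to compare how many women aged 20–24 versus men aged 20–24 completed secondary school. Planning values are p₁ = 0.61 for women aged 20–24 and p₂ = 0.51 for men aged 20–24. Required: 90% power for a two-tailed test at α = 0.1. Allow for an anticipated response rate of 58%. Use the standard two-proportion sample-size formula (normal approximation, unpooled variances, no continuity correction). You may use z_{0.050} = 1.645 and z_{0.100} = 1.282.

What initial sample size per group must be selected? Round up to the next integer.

n = 721 per group

n = (z_{α/2} + z_β)² · [p₁(1−p₁) + p₂(1−p₂)] / (p₁ − p₂)²
  = (1.645 + 1.282)² · (0.61·0.39 + 0.51·0.49) / (0.10)²
  = (2.927)² · (0.2379 + 0.2499) / 0.0100
  = 8.5673 · 0.4878 / 0.0100
  = 417.91
Adjust for 58% response: 417.91 / 0.58 = 720.54.
Round up → n = 721 per group.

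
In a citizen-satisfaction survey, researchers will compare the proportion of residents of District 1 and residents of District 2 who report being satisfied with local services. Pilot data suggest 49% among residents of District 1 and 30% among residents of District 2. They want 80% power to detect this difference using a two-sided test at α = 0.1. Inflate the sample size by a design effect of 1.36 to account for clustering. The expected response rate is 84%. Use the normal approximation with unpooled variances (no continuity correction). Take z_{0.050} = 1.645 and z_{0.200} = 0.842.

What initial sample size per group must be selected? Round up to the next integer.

n = 128 per group

n = (z_{α/2} + z_β)² · [p₁(1−p₁) + p₂(1−p₂)] / (p₁ − p₂)²
  = (1.645 + 0.842)² · (0.49·0.51 + 0.30·0.70) / (0.19)²
  = (2.487)² · (0.2499 + 0.2100) / 0.0361
  = 6.1852 · 0.4599 / 0.0361
  = 78.80
Design effect: 1.36 × 78.80 = 107.16.
Adjust for 84% response: 107.16 / 0.84 = 127.58.
Round up → n = 128 per group.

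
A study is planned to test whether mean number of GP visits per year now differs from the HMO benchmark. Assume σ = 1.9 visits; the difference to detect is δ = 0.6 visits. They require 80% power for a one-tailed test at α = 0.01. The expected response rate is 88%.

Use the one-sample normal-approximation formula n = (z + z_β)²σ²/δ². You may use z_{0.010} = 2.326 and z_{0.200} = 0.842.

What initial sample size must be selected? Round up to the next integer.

n = 115

n = (z_α + z_β)² · σ² / δ²
  = (2.326 + 0.842)² · 1.9² / 0.6²
  = 10.0362 · 3.61 / 0.36
  = 100.64
Adjust for 88% response: 100.64 / 0.88 = 114.36.
Round up → n = 115.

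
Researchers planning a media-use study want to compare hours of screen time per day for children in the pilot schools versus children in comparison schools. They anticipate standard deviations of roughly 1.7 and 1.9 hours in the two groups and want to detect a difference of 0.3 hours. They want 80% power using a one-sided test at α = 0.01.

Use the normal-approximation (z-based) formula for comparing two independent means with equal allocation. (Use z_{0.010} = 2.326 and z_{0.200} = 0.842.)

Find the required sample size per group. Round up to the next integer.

n = (z_α + z_β)² · (σ₁² + σ₂²) / δ²
  = (2.326 + 0.842)² · (1.7² + 1.9² = 6.5) / 0.3²
  = 10.0362 · 6.5 / 0.09
  = 724.84
Round up → n = 725 per group.

n = 725 per group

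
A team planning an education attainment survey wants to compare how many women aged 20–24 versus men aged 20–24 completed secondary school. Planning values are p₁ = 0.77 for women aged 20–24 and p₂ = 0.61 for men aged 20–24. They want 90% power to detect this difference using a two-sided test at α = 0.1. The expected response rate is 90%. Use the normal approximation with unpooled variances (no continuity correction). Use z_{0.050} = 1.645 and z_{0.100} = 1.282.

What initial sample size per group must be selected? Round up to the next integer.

n = (z_{α/2} + z_β)² · [p₁(1−p₁) + p₂(1−p₂)] / (p₁ − p₂)²
  = (1.645 + 1.282)² · (0.77·0.23 + 0.61·0.39) / (0.16)²
  = (2.927)² · (0.1771 + 0.2379) / 0.0256
  = 8.5673 · 0.4150 / 0.0256
  = 138.88
Adjust for 90% response: 138.88 / 0.90 = 154.32.
Round up → n = 155 per group.

n = 155 per group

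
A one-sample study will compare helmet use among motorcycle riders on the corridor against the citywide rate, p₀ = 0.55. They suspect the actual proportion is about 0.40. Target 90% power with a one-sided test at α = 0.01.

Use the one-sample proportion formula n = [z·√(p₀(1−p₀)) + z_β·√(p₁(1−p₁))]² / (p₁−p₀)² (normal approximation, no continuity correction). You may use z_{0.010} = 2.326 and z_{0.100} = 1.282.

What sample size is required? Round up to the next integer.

n = [z_α·√(p₀q₀) + z_β·√(p₁q₁)]² / (p₁ − p₀)²
  = [2.326·√(0.55·0.45) + 1.282·√(0.40·0.60)]² / (-0.15)²
  = [2.326·0.4975 + 1.282·0.4899]² / 0.0225
  = [1.7852]² / 0.0225
  = 141.64
Round up → n = 142.

n = 142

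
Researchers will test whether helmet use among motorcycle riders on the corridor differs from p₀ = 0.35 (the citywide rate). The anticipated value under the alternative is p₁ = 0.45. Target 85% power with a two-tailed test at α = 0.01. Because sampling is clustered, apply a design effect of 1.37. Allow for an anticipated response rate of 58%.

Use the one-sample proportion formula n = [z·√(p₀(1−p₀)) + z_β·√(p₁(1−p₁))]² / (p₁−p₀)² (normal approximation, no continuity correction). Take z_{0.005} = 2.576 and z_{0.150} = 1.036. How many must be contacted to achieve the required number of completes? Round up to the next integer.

n = 719

n = [z_{α/2}·√(p₀q₀) + z_β·√(p₁q₁)]² / (p₁ − p₀)²
  = [2.576·√(0.35·0.65) + 1.036·√(0.45·0.55)]² / (0.10)²
  = [2.576·0.4770 + 1.036·0.4975]² / 0.0100
  = [1.7441]² / 0.0100
  = 304.18
Design effect: 1.37 × 304.18 = 416.73.
Adjust for 58% response: 416.73 / 0.58 = 718.50.
Round up → n = 719.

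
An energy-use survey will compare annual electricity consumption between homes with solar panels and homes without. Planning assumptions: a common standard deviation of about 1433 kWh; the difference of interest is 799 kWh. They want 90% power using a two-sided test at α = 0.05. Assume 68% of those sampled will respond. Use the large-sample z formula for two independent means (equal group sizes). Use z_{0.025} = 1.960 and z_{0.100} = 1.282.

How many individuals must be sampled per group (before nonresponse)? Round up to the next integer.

n = (z_{α/2} + z_β)² · (σ₁² + σ₂²) / δ²
  = (1.960 + 1.282)² · (2·1433² = 4106978) / 799²
  = 10.5106 · 4106978 / 638401
  = 67.62
Adjust for 68% response: 67.62 / 0.68 = 99.44.
Round up → n = 100 per group.

n = 100 per group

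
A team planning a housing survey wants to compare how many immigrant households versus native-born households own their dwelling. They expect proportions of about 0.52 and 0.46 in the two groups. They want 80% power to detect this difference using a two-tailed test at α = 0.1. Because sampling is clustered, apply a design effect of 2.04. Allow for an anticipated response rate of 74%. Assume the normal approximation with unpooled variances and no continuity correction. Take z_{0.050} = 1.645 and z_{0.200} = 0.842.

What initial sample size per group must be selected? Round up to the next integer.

n = (z_{α/2} + z_β)² · [p₁(1−p₁) + p₂(1−p₂)] / (p₁ − p₂)²
  = (1.645 + 0.842)² · (0.52·0.48 + 0.46·0.54) / (0.06)²
  = (2.487)² · (0.2496 + 0.2484) / 0.0036
  = 6.1852 · 0.4980 / 0.0036
  = 855.62
Design effect: 2.04 × 855.62 = 1745.45.
Adjust for 74% response: 1745.45 / 0.74 = 2358.72.
Round up → n = 2359 per group.

n = 2359 per group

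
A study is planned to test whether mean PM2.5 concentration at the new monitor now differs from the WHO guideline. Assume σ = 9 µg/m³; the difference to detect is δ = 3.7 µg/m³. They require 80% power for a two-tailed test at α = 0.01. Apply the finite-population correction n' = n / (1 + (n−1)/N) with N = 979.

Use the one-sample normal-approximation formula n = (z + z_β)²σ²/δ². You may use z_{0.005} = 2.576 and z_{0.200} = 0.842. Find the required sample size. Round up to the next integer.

n = 65

n = (z_{α/2} + z_β)² · σ² / δ²
  = (2.576 + 0.842)² · 9² / 3.7²
  = 11.6827 · 81 / 13.69
  = 69.12
Finite-population correction (N = 979): 69.12 / (1 + (69.12 − 1)/979) = 64.63.
Round up → n = 65.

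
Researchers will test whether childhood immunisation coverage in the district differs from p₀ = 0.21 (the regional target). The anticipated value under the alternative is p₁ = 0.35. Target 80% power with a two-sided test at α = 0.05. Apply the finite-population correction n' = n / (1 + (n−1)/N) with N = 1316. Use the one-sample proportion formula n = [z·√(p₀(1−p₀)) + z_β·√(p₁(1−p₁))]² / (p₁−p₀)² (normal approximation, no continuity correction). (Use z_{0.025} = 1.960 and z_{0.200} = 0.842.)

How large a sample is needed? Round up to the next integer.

n = [z_{α/2}·√(p₀q₀) + z_β·√(p₁q₁)]² / (p₁ − p₀)²
  = [1.960·√(0.21·0.79) + 0.842·√(0.35·0.65)]² / (0.14)²
  = [1.960·0.4073 + 0.842·0.4770]² / 0.0196
  = [1.1999]² / 0.0196
  = 73.46
Finite-population correction (N = 1316): 73.46 / (1 + (73.46 − 1)/1316) = 69.63.
Round up → n = 70.

n = 70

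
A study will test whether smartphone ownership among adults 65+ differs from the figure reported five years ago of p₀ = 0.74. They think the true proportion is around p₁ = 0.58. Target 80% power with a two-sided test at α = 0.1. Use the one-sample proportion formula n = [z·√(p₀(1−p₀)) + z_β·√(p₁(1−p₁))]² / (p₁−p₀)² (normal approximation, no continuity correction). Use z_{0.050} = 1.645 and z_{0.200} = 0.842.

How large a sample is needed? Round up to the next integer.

n = [z_{α/2}·√(p₀q₀) + z_β·√(p₁q₁)]² / (p₁ − p₀)²
  = [1.645·√(0.74·0.26) + 0.842·√(0.58·0.42)]² / (-0.16)²
  = [1.645·0.4386 + 0.842·0.4936]² / 0.0256
  = [1.1371]² / 0.0256
  = 50.51
Round up → n = 51.

n = 51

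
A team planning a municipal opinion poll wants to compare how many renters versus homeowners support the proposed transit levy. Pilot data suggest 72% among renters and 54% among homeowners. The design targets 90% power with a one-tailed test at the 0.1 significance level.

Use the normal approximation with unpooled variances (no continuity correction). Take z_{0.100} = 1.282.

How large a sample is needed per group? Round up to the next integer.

n = (z_α + z_β)² · [p₁(1−p₁) + p₂(1−p₂)] / (p₁ − p₂)²
  = (1.282 + 1.282)² · (0.72·0.28 + 0.54·0.46) / (0.18)²
  = (2.564)² · (0.2016 + 0.2484) / 0.0324
  = 6.5741 · 0.4500 / 0.0324
  = 91.31
Round up → n = 92 per group.

n = 92 per group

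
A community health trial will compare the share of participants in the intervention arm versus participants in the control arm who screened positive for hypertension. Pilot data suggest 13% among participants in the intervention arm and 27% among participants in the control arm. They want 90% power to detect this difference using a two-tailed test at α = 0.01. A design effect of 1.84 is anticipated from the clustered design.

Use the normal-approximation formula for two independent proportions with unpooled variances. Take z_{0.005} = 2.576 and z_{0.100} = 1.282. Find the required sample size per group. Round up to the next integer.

n = (z_{α/2} + z_β)² · [p₁(1−p₁) + p₂(1−p₂)] / (p₁ − p₂)²
  = (2.576 + 1.282)² · (0.13·0.87 + 0.27·0.73) / (-0.14)²
  = (3.858)² · (0.1131 + 0.1971) / 0.0196
  = 14.8842 · 0.3102 / 0.0196
  = 235.56
Design effect: 1.84 × 235.56 = 433.44.
Round up → n = 434 per group.

n = 434 per group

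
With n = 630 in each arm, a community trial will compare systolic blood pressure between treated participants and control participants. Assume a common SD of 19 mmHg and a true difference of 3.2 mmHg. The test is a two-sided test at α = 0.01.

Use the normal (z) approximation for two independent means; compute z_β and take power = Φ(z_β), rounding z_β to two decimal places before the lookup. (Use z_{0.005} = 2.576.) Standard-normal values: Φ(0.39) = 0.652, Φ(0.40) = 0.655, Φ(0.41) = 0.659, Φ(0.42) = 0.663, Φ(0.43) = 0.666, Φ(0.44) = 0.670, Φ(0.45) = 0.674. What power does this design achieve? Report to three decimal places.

z_β = δ·√(n/(σ₁²+σ₂²)) − z_{α/2}
    = 3.2 · √(630/722) − 2.576
    = 3.2 · 0.93412 − 2.576
    = 2.9892 − 2.576 = 0.4132 → 0.41
Power = Φ(0.41) = 0.659.

Power ≈ 0.659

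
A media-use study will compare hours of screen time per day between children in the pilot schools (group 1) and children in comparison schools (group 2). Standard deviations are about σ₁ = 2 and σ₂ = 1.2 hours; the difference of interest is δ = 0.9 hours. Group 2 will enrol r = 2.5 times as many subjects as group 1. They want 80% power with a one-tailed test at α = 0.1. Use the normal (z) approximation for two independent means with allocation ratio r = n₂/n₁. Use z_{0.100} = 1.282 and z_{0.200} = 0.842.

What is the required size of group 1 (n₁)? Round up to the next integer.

n₁ = (z_α + z_β)² · (σ₁² + σ₂²/r) / δ²
   = (1.282 + 0.842)² · (2² + 1.2²/2.5) / 0.9²
   = 4.5114 · (4 + 0.576) / 0.81
   = 4.5114 · 4.576 / 0.81
   = 25.49
Round up → n₁ = 26; n₂ = r·n₁ = 2.5 × 26 = 65.

n₁ = 26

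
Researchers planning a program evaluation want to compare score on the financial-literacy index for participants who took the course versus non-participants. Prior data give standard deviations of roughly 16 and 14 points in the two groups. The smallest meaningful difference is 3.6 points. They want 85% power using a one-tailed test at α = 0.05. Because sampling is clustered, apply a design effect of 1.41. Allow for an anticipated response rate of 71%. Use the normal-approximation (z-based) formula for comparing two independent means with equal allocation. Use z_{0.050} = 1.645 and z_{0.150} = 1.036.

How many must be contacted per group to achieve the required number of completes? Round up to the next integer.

n = (z_α + z_β)² · (σ₁² + σ₂²) / δ²
  = (1.645 + 1.036)² · (16² + 14² = 452) / 3.6²
  = 7.1878 · 452 / 12.96
  = 250.68
Design effect: 1.41 × 250.68 = 353.46.
Adjust for 71% response: 353.46 / 0.71 = 497.84.
Round up → n = 498 per group.

n = 498 per group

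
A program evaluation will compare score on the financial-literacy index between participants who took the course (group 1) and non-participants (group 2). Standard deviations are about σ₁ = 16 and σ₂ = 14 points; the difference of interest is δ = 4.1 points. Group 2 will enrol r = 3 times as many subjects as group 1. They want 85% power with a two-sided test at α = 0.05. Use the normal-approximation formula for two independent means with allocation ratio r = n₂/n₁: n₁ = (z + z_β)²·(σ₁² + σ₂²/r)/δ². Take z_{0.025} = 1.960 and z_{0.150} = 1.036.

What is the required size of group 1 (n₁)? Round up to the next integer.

n₁ = 172

n₁ = (z_{α/2} + z_β)² · (σ₁² + σ₂²/r) / δ²
   = (1.960 + 1.036)² · (16² + 14²/3) / 4.1²
   = 8.9760 · (256 + 65.3333) / 16.81
   = 8.9760 · 321.3333 / 16.81
   = 171.58
Round up → n₁ = 172; n₂ = r·n₁ = 3 × 172 = 516.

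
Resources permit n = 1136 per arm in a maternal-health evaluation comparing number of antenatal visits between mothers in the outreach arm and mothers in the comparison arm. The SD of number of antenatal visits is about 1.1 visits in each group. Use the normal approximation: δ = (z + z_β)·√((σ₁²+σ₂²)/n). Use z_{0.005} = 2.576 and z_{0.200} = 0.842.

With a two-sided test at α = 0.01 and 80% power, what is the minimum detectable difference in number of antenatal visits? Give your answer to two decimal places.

δ = (z_{α/2} + z_β) · √((σ₁²+σ₂²)/n)
  = (2.576 + 0.842) · √(2.42/1136)
  = 3.418 · √0.00213
  = 3.418 · 0.0462
  = 0.1578

Minimum detectable difference ≈ 0.16 visits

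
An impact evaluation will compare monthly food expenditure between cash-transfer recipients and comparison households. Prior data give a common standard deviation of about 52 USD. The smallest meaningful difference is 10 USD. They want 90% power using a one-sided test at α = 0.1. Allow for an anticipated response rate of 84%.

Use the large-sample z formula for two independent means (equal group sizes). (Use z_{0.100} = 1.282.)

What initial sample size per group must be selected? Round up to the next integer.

n = 424 per group

n = (z_α + z_β)² · (σ₁² + σ₂²) / δ²
  = (1.282 + 1.282)² · (2·52² = 5408) / 10²
  = 6.5741 · 5408 / 100
  = 355.53
Adjust for 84% response: 355.53 / 0.84 = 423.25.
Round up → n = 424 per group.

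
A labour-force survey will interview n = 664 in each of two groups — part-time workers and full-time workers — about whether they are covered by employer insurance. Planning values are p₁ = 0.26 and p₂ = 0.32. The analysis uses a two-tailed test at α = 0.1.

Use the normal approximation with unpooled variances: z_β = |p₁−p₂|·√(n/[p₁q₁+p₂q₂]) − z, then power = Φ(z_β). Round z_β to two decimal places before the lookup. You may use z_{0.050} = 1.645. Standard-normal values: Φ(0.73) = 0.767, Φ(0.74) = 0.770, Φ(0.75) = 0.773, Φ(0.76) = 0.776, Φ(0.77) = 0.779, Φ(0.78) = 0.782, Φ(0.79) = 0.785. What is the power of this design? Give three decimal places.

z_β = |p₁−p₂|·√(n/[p₁q₁+p₂q₂]) − z_{α/2}
    = 0.06 · √(664/0.4100) − 1.645
    = 0.06 · 40.2432 − 1.645
    = 2.4146 − 1.645 = 0.7696 → 0.77
Power = Φ(0.77) = 0.779.

Power ≈ 0.779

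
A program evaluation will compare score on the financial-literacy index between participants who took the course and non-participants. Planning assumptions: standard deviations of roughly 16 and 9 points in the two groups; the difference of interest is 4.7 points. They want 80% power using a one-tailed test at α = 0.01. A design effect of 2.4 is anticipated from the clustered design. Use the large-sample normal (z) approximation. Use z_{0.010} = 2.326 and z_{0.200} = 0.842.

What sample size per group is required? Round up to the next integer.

n = (z_α + z_β)² · (σ₁² + σ₂²) / δ²
  = (2.326 + 0.842)² · (16² + 9² = 337) / 4.7²
  = 10.0362 · 337 / 22.09
  = 153.11
Design effect: 2.4 × 153.11 = 367.46.
Round up → n = 368 per group.

n = 368 per group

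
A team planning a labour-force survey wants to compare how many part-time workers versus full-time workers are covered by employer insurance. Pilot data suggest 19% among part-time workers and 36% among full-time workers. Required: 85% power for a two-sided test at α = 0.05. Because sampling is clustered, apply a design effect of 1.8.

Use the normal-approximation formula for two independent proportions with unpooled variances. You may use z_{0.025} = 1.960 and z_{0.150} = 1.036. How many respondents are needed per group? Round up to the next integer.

n = (z_{α/2} + z_β)² · [p₁(1−p₁) + p₂(1−p₂)] / (p₁ − p₂)²
  = (1.960 + 1.036)² · (0.19·0.81 + 0.36·0.64) / (-0.17)²
  = (2.996)² · (0.1539 + 0.2304) / 0.0289
  = 8.9760 · 0.3843 / 0.0289
  = 119.36
Design effect: 1.8 × 119.36 = 214.85.
Round up → n = 215 per group.

n = 215 per group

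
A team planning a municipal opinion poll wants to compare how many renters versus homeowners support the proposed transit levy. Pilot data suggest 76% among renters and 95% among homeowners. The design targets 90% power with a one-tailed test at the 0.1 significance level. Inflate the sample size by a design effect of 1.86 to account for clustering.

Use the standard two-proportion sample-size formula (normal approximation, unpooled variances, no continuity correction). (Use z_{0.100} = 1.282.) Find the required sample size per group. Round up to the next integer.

n = (z_α + z_β)² · [p₁(1−p₁) + p₂(1−p₂)] / (p₁ − p₂)²
  = (1.282 + 1.282)² · (0.76·0.24 + 0.95·0.05) / (-0.19)²
  = (2.564)² · (0.1824 + 0.0475) / 0.0361
  = 6.5741 · 0.2299 / 0.0361
  = 41.87
Design effect: 1.86 × 41.87 = 77.87.
Round up → n = 78 per group.

n = 78 per group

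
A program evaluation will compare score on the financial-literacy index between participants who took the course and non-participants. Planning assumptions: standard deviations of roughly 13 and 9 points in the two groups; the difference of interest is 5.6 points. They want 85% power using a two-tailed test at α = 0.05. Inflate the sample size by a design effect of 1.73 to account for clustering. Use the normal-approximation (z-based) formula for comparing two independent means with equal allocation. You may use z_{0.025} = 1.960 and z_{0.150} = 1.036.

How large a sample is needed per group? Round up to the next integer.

n = (z_{α/2} + z_β)² · (σ₁² + σ₂²) / δ²
  = (1.960 + 1.036)² · (13² + 9² = 250) / 5.6²
  = 8.9760 · 250 / 31.36
  = 71.56
Design effect: 1.73 × 71.56 = 123.79.
Round up → n = 124 per group.

n = 124 per group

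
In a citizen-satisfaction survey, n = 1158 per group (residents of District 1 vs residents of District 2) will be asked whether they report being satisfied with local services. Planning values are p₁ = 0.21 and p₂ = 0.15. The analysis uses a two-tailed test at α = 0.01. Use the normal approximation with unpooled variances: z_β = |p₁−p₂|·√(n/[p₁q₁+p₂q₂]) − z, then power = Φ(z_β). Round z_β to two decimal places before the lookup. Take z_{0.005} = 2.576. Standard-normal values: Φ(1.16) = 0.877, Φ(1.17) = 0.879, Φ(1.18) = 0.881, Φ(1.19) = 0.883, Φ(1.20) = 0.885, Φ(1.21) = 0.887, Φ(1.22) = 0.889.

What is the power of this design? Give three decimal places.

Power ≈ 0.883

z_β = |p₁−p₂|·√(n/[p₁q₁+p₂q₂]) − z_{α/2}
    = 0.06 · √(1158/0.2934) − 2.576
    = 0.06 · 62.8238 − 2.576
    = 3.7694 − 2.576 = 1.1934 → 1.19
Power = Φ(1.19) = 0.883.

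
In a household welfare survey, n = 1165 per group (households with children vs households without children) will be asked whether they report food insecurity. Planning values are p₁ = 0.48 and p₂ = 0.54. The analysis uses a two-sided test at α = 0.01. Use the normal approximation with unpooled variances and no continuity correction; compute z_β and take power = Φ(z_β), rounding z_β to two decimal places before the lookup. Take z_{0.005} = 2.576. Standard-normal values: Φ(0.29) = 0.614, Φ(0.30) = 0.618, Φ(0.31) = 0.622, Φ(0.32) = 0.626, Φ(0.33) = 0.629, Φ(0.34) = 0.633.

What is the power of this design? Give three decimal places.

Power ≈ 0.629

z_β = |p₁−p₂|·√(n/[p₁q₁+p₂q₂]) − z_{α/2}
    = 0.06 · √(1165/0.4980) − 2.576
    = 0.06 · 48.3669 − 2.576
    = 2.9020 − 2.576 = 0.3260 → 0.33
Power = Φ(0.33) = 0.629.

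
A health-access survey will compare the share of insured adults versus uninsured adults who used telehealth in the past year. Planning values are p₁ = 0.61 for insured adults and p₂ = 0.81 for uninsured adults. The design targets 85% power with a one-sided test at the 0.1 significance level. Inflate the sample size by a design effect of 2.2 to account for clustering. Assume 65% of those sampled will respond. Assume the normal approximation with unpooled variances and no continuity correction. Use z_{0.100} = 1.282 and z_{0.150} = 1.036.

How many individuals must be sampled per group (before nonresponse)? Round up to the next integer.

n = (z_α + z_β)² · [p₁(1−p₁) + p₂(1−p₂)] / (p₁ − p₂)²
  = (1.282 + 1.036)² · (0.61·0.39 + 0.81·0.19) / (-0.20)²
  = (2.318)² · (0.2379 + 0.1539) / 0.0400
  = 5.3731 · 0.3918 / 0.0400
  = 52.63
Design effect: 2.2 × 52.63 = 115.79.
Adjust for 65% response: 115.79 / 0.65 = 178.13.
Round up → n = 179 per group.

n = 179 per group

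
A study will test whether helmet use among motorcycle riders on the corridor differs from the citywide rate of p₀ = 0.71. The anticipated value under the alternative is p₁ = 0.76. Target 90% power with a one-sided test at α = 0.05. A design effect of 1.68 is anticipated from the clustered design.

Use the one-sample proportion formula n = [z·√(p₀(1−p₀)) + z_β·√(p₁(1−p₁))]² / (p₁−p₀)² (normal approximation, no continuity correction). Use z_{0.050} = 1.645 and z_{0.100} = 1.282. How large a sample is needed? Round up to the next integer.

n = 1126

n = [z_α·√(p₀q₀) + z_β·√(p₁q₁)]² / (p₁ − p₀)²
  = [1.645·√(0.71·0.29) + 1.282·√(0.76·0.24)]² / (0.05)²
  = [1.645·0.4538 + 1.282·0.4271]² / 0.0025
  = [1.2940]² / 0.0025
  = 669.73
Design effect: 1.68 × 669.73 = 1125.15.
Round up → n = 1126.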